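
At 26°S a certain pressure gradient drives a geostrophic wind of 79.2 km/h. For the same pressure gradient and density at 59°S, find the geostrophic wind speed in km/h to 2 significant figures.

41 km/h

With the same pressure gradient and density, V_g ∝ 1/f ∝ 1/sin φ.
V₂ = V₁ · sin φ₁ / sin φ₂ = 79.2 × sin 26° / sin 59°
V₂ = 79.2 × 0.4384/0.8572 = 41 km/h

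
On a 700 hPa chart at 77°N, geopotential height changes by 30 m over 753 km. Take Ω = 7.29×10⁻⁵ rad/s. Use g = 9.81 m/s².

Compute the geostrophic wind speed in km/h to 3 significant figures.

9.90 km/h

Coriolis parameter at 77°N:
f = 2Ω sin φ = 2 × 7.29×10⁻⁵ × sin 77° = 1.42×10⁻⁴ s⁻¹
Height gradient: |∂Z/∂n| = 30 m / 753000 m = 3.98×10⁻⁵
On a pressure surface, geostrophic balance gives V_g = (g/f)|∂Z/∂n|:
V_g = 9.81 × 3.98×10⁻⁵ / 1.42×10⁻⁴ = 2.75 m/s
Converting: 2.75 m/s × 3.6 = 9.90 km/h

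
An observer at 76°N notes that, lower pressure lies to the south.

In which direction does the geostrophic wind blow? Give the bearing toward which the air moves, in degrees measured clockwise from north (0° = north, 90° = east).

270°

The pressure-gradient force points toward the south (bearing 180°).
Geostrophic balance: in the Northern Hemisphere the Coriolis force deflects motion to the right, so the geostrophic wind blows 90° to the right of the pressure-gradient force (low pressure on the left).
Rotating 180° by 90° clockwise gives 270° — the wind blows toward the west.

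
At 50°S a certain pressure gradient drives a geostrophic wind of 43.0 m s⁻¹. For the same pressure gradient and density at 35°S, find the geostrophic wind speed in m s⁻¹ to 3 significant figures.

With the same pressure gradient and density, V_g ∝ 1/f ∝ 1/sin φ.
V₂ = V₁ · sin φ₁ / sin φ₂ = 43.0 × sin 50° / sin 35°
V₂ = 43.0 × 0.7660/0.5736 = 57.4 m s⁻¹

57.4 m s⁻¹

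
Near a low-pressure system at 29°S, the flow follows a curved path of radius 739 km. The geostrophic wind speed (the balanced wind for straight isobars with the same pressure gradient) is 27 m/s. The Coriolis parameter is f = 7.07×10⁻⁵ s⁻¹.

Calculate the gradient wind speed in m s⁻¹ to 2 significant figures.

20 m s⁻¹

Around a low, centrifugal force acts outward with Coriolis, so pressure-gradient force balances both:
(1/ρ)|∂P/∂n| = fV + V²/R  →  V² + fR·V − fR·V_g = 0
With fR = 7.07×10⁻⁵ × 739×10³ m = 52.2 m/s:
V = [−fR + √((fR)² + 4 fR V_g)]/2 = [−52.2 + √(52.2² + 4×52.2×27)]/2 = 19.6 m/s
Subgeostrophic (V < V_g = 27 m/s), as expected around a low.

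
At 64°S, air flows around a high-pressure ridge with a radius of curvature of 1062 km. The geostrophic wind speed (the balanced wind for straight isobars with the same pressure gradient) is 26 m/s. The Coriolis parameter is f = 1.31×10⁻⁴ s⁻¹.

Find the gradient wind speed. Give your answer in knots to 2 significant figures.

Around a high, pressure-gradient force acts outward with centrifugal, so Coriolis balances both:
fV = (1/ρ)|∂P/∂n| + V²/R  →  V² − fR·V + fR·V_g = 0
With fR = 1.31×10⁻⁴ × 1062×10³ m = 139 m/s:
V = [fR − √((fR)² − 4 fR V_g)]/2 = [139 − √(139² − 4×139×26)]/2 = 34.6 m/s
Supergeostrophic (V > V_g = 26 m/s), as expected around a high.
Converting: 34.6 m/s × 1.944 = 67 knots

67 knots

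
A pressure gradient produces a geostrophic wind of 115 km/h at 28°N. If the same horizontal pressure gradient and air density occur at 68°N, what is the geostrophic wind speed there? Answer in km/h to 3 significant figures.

With the same pressure gradient and density, V_g ∝ 1/f ∝ 1/sin φ.
V₂ = V₁ · sin φ₁ / sin φ₂ = 115 × sin 28° / sin 68°
V₂ = 115 × 0.4695/0.9272 = 58.2 km/h

58.2 km/h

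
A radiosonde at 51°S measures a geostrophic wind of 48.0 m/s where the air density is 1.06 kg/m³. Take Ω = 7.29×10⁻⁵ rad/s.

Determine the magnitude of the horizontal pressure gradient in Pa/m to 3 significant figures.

Coriolis parameter at 51°S:
f = 2Ω sin φ = 2 × 7.29×10⁻⁵ × sin 51° = 1.13×10⁻⁴ s⁻¹
Geostrophic balance rearranged: |∂P/∂n| = f ρ V_g
|∂P/∂n| = 1.13×10⁻⁴ × 1.06 × 48.0 = 5.77×10⁻³ Pa/m

5.77×10⁻³ Pa/m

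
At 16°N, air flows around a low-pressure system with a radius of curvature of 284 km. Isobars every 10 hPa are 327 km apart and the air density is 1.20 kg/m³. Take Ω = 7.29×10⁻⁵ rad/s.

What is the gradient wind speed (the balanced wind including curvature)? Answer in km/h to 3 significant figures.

Coriolis parameter at 16°N:
f = 2Ω sin φ = 2 × 7.29×10⁻⁵ × sin 16° = 4.02×10⁻⁵ s⁻¹
Pressure gradient: |∂P/∂n| = 1000 Pa / 327000 m = 3.06×10⁻³ Pa/m
Geostrophic speed: V_g = |∂P/∂n|/(fρ) = 3.06×10⁻³/(4.02×10⁻⁵ × 1.20) = 63.4 m/s
Around a low, centrifugal force acts outward with Coriolis, so pressure-gradient force balances both:
(1/ρ)|∂P/∂n| = fV + V²/R  →  V² + fR·V − fR·V_g = 0
With fR = 4.02×10⁻⁵ × 284×10³ m = 11.4 m/s:
V = [−fR + √((fR)² + 4 fR V_g)]/2 = [−11.4 + √(11.4² + 4×11.4×63.4)]/2 = 21.8 m/s
Subgeostrophic (V < V_g = 63.4 m/s), as expected around a low.
Converting: 21.8 m/s × 3.6 = 78.5 km/h

78.5 km/h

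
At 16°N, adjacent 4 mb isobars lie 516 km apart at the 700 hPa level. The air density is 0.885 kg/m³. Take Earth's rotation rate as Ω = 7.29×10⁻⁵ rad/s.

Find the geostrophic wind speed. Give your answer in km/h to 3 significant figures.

78.5 km/h

Coriolis parameter at 16°N:
f = 2Ω sin φ = 2 × 7.29×10⁻⁵ × sin 16° = 4.02×10⁻⁵ s⁻¹
Pressure gradient: |∂P/∂n| = 400 Pa / 516000 m = 7.75×10⁻⁴ Pa/m
Geostrophic balance (pressure-gradient force = Coriolis force):
V_g = (1/(fρ)) |∂P/∂n| = 7.75×10⁻⁴ / (4.02×10⁻⁵ × 0.885) = 21.8 m/s
Converting: 21.8 m/s × 3.6 = 78.5 km/h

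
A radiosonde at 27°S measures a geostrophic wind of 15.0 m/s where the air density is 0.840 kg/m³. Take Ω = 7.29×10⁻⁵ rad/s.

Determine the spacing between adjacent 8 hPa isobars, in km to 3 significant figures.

Coriolis parameter at 27°S:
f = 2Ω sin φ = 2 × 7.29×10⁻⁵ × sin 27° = 6.62×10⁻⁵ s⁻¹
Geostrophic balance rearranged: |∂P/∂n| = f ρ V_g
|∂P/∂n| = 6.62×10⁻⁵ × 0.840 × 15.0 = 8.34×10⁻⁴ Pa/m
Isobar spacing: Δn = ΔP/|∂P/∂n| = 800 Pa / 8.34×10⁻⁴ Pa/m = 959213 m ≈ 959 km

959 km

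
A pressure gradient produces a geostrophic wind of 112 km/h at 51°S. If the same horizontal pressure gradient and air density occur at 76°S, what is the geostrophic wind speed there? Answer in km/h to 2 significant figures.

90 km/h

With the same pressure gradient and density, V_g ∝ 1/f ∝ 1/sin φ.
V₂ = V₁ · sin φ₁ / sin φ₂ = 112 × sin 51° / sin 76°
V₂ = 112 × 0.7771/0.9703 = 90 km/h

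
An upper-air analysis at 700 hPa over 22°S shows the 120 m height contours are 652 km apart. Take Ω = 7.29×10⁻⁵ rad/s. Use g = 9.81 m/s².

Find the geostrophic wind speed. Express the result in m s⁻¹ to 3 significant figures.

Coriolis parameter at 22°S:
f = 2Ω sin φ = 2 × 7.29×10⁻⁵ × sin 22° = 5.46×10⁻⁵ s⁻¹
Height gradient: |∂Z/∂n| = 120 m / 652000 m = 1.84×10⁻⁴
On a pressure surface, geostrophic balance gives V_g = (g/f)|∂Z/∂n|:
V_g = 9.81 × 1.84×10⁻⁴ / 5.46×10⁻⁵ = 33.1 m/s

33.1 m s⁻¹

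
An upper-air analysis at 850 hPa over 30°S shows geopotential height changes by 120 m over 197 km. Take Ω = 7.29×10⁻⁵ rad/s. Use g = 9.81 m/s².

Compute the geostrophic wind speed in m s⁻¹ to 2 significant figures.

82 m s⁻¹

Coriolis parameter at 30°S:
f = 2Ω sin φ = 2 × 7.29×10⁻⁵ × sin 30° = 7.29×10⁻⁵ s⁻¹
Height gradient: |∂Z/∂n| = 120 m / 197000 m = 6.09×10⁻⁴
On a pressure surface, geostrophic balance gives V_g = (g/f)|∂Z/∂n|:
V_g = 9.81 × 6.09×10⁻⁴ / 7.29×10⁻⁵ = 82.0 m/s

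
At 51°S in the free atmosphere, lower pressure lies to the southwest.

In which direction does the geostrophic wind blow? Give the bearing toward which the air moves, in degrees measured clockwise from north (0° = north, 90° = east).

The pressure-gradient force points toward the southwest (bearing 225°).
Geostrophic balance: in the Southern Hemisphere the Coriolis force deflects motion to the left, so the geostrophic wind blows 90° to the left of the pressure-gradient force (low pressure on the right).
Rotating 225° by 90° counterclockwise gives 135° — the wind blows toward the southeast.

135°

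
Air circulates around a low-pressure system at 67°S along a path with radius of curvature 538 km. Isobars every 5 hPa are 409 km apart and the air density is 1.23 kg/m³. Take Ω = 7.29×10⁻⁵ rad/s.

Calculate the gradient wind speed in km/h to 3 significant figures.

24.4 km/h

Coriolis parameter at 67°S:
f = 2Ω sin φ = 2 × 7.29×10⁻⁵ × sin 67° = 1.34×10⁻⁴ s⁻¹
Pressure gradient: |∂P/∂n| = 500 Pa / 409000 m = 1.22×10⁻³ Pa/m
Geostrophic speed: V_g = |∂P/∂n|/(fρ) = 1.22×10⁻³/(1.34×10⁻⁴ × 1.23) = 7.41 m/s
Around a low, centrifugal force acts outward with Coriolis, so pressure-gradient force balances both:
(1/ρ)|∂P/∂n| = fV + V²/R  →  V² + fR·V − fR·V_g = 0
With fR = 1.34×10⁻⁴ × 538×10³ m = 72.2 m/s:
V = [−fR + √((fR)² + 4 fR V_g)]/2 = [−72.2 + √(72.2² + 4×72.2×7.41)]/2 = 6.77 m/s
Subgeostrophic (V < V_g = 7.41 m/s), as expected around a low.
Converting: 6.77 m/s × 3.6 = 24.4 km/h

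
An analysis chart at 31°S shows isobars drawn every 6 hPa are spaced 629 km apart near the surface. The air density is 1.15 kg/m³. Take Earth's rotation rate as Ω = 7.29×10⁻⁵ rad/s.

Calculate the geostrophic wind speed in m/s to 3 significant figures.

11.0 m/s

Coriolis parameter at 31°S:
f = 2Ω sin φ = 2 × 7.29×10⁻⁵ × sin 31° = 7.51×10⁻⁵ s⁻¹
Pressure gradient: |∂P/∂n| = 600 Pa / 629000 m = 9.54×10⁻⁴ Pa/m
Geostrophic balance (pressure-gradient force = Coriolis force):
V_g = (1/(fρ)) |∂P/∂n| = 9.54×10⁻⁴ / (7.51×10⁻⁵ × 1.15) = 11.0 m/s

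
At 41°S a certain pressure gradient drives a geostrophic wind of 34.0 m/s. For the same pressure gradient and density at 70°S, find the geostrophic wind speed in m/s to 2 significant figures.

With the same pressure gradient and density, V_g ∝ 1/f ∝ 1/sin φ.
V₂ = V₁ · sin φ₁ / sin φ₂ = 34.0 × sin 41° / sin 70°
V₂ = 34.0 × 0.6561/0.9397 = 24 m/s

24 m/s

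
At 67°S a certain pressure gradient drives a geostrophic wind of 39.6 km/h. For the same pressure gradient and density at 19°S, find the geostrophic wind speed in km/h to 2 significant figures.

With the same pressure gradient and density, V_g ∝ 1/f ∝ 1/sin φ.
V₂ = V₁ · sin φ₁ / sin φ₂ = 39.6 × sin 67° / sin 19°
V₂ = 39.6 × 0.9205/0.3256 = 110 km/h

110 km/h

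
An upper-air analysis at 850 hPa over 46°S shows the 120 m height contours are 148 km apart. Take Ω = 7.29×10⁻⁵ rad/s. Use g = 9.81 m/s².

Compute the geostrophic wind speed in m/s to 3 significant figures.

75.8 m/s

Coriolis parameter at 46°S:
f = 2Ω sin φ = 2 × 7.29×10⁻⁵ × sin 46° = 1.05×10⁻⁴ s⁻¹
Height gradient: |∂Z/∂n| = 120 m / 148000 m = 8.11×10⁻⁴
On a pressure surface, geostrophic balance gives V_g = (g/f)|∂Z/∂n|:
V_g = 9.81 × 8.11×10⁻⁴ / 1.05×10⁻⁴ = 75.8 m/s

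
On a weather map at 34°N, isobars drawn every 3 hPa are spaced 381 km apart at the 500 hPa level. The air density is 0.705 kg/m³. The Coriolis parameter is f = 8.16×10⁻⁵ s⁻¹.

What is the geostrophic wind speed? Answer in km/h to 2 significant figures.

Pressure gradient: |∂P/∂n| = 300 Pa / 381000 m = 7.87×10⁻⁴ Pa/m
Geostrophic balance (pressure-gradient force = Coriolis force):
V_g = (1/(fρ)) |∂P/∂n| = 7.87×10⁻⁴ / (8.16×10⁻⁵ × 0.705) = 13.7 m/s
Converting: 13.7 m/s × 3.6 = 49 km/h

49 km/h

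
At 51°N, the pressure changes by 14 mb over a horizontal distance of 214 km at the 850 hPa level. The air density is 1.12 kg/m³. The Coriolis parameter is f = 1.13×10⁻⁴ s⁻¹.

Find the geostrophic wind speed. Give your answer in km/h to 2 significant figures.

Pressure gradient: |∂P/∂n| = 1400 Pa / 214000 m = 6.54×10⁻³ Pa/m
Geostrophic balance (pressure-gradient force = Coriolis force):
V_g = (1/(fρ)) |∂P/∂n| = 6.54×10⁻³ / (1.13×10⁻⁴ × 1.12) = 51.7 m/s
Converting: 51.7 m/s × 3.6 = 190 km/h

190 km/h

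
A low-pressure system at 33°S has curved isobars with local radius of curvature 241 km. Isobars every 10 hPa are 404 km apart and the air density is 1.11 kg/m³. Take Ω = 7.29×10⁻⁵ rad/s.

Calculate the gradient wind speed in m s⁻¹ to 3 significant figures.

15.5 m s⁻¹

Coriolis parameter at 33°S:
f = 2Ω sin φ = 2 × 7.29×10⁻⁵ × sin 33° = 7.94×10⁻⁵ s⁻¹
Pressure gradient: |∂P/∂n| = 1000 Pa / 404000 m = 2.48×10⁻³ Pa/m
Geostrophic speed: V_g = |∂P/∂n|/(fρ) = 2.48×10⁻³/(7.94×10⁻⁵ × 1.11) = 28.1 m/s
Around a low, centrifugal force acts outward with Coriolis, so pressure-gradient force balances both:
(1/ρ)|∂P/∂n| = fV + V²/R  →  V² + fR·V − fR·V_g = 0
With fR = 7.94×10⁻⁵ × 241×10³ m = 19.1 m/s:
V = [−fR + √((fR)² + 4 fR V_g)]/2 = [−19.1 + √(19.1² + 4×19.1×28.1)]/2 = 15.5 m/s
Subgeostrophic (V < V_g = 28.1 m/s), as expected around a low.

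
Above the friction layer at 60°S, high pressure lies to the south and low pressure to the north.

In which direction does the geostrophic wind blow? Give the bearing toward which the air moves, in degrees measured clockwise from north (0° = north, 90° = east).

270°

The pressure-gradient force points toward the north (bearing 000°).
Geostrophic balance: in the Southern Hemisphere the Coriolis force deflects motion to the left, so the geostrophic wind blows 90° to the left of the pressure-gradient force (low pressure on the right).
Rotating 000° by 90° counterclockwise gives 270° — the wind blows toward the west.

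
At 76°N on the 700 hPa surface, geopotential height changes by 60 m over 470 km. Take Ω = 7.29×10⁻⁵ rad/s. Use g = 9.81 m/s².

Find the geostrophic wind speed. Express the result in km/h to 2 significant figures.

Coriolis parameter at 76°N:
f = 2Ω sin φ = 2 × 7.29×10⁻⁵ × sin 76° = 1.41×10⁻⁴ s⁻¹
Height gradient: |∂Z/∂n| = 60 m / 470000 m = 1.28×10⁻⁴
On a pressure surface, geostrophic balance gives V_g = (g/f)|∂Z/∂n|:
V_g = 9.81 × 1.28×10⁻⁴ / 1.41×10⁻⁴ = 8.85 m/s
Converting: 8.85 m/s × 3.6 = 32 km/h

32 km/h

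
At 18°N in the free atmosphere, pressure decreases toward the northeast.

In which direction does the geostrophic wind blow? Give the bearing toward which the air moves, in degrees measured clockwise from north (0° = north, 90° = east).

135°

The pressure-gradient force points toward the northeast (bearing 045°).
Geostrophic balance: in the Northern Hemisphere the Coriolis force deflects motion to the right, so the geostrophic wind blows 90° to the right of the pressure-gradient force (low pressure on the left).
Rotating 045° by 90° clockwise gives 135° — the wind blows toward the southeast.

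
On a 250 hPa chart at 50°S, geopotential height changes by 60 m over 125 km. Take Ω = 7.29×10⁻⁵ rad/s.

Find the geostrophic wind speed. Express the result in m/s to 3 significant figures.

42.2 m/s

Coriolis parameter at 50°S:
f = 2Ω sin φ = 2 × 7.29×10⁻⁵ × sin 50° = 1.12×10⁻⁴ s⁻¹
Height gradient: |∂Z/∂n| = 60 m / 125000 m = 4.80×10⁻⁴
On a pressure surface, geostrophic balance gives V_g = (g/f)|∂Z/∂n|:
V_g = 9.81 × 4.80×10⁻⁴ / 1.12×10⁻⁴ = 42.2 m/s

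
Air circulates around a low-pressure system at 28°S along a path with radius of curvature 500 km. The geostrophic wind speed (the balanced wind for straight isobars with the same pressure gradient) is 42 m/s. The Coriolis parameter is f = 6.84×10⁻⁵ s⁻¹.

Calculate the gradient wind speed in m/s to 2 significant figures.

24 m/s

Around a low, centrifugal force acts outward with Coriolis, so pressure-gradient force balances both:
(1/ρ)|∂P/∂n| = fV + V²/R  →  V² + fR·V − fR·V_g = 0
With fR = 6.84×10⁻⁵ × 500×10³ m = 34.2 m/s:
V = [−fR + √((fR)² + 4 fR V_g)]/2 = [−34.2 + √(34.2² + 4×34.2×42)]/2 = 24.5 m/s
Subgeostrophic (V < V_g = 42 m/s), as expected around a low.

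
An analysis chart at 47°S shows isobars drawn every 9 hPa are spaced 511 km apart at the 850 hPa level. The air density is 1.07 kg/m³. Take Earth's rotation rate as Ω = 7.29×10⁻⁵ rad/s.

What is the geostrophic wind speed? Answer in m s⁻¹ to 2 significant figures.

15 m s⁻¹

Coriolis parameter at 47°S:
f = 2Ω sin φ = 2 × 7.29×10⁻⁵ × sin 47° = 1.07×10⁻⁴ s⁻¹
Pressure gradient: |∂P/∂n| = 900 Pa / 511000 m = 1.76×10⁻³ Pa/m
Geostrophic balance (pressure-gradient force = Coriolis force):
V_g = (1/(fρ)) |∂P/∂n| = 1.76×10⁻³ / (1.07×10⁻⁴ × 1.07) = 15.4 m/s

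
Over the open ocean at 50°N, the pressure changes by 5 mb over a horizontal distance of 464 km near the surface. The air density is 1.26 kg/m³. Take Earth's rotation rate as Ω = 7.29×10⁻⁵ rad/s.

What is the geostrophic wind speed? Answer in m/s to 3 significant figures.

Coriolis parameter at 50°N:
f = 2Ω sin φ = 2 × 7.29×10⁻⁵ × sin 50° = 1.12×10⁻⁴ s⁻¹
Pressure gradient: |∂P/∂n| = 500 Pa / 464000 m = 1.08×10⁻³ Pa/m
Geostrophic balance (pressure-gradient force = Coriolis force):
V_g = (1/(fρ)) |∂P/∂n| = 1.08×10⁻³ / (1.12×10⁻⁴ × 1.26) = 7.66 m/s

7.66 m/s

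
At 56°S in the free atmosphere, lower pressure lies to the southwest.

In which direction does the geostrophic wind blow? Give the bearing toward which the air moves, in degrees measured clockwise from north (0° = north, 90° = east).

135°

The pressure-gradient force points toward the southwest (bearing 225°).
Geostrophic balance: in the Southern Hemisphere the Coriolis force deflects motion to the left, so the geostrophic wind blows 90° to the left of the pressure-gradient force (low pressure on the right).
Rotating 225° by 90° counterclockwise gives 135° — the wind blows toward the southeast.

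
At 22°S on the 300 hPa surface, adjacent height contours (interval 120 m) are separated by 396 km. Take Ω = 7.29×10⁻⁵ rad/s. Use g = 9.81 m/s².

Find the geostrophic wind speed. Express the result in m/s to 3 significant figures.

Coriolis parameter at 22°S:
f = 2Ω sin φ = 2 × 7.29×10⁻⁵ × sin 22° = 5.46×10⁻⁵ s⁻¹
Height gradient: |∂Z/∂n| = 120 m / 396000 m = 3.03×10⁻⁴
On a pressure surface, geostrophic balance gives V_g = (g/f)|∂Z/∂n|:
V_g = 9.81 × 3.03×10⁻⁴ / 5.46×10⁻⁵ = 54.4 m/s

54.4 m/s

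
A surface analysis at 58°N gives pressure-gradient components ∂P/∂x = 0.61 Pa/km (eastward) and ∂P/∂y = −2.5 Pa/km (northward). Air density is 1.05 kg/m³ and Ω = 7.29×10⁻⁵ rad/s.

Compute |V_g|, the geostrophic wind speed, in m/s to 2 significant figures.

Coriolis parameter at 58°N:
f = 2Ω sin φ = 2 × 7.29×10⁻⁵ × sin 58° = 1.24×10⁻⁴ s⁻¹
Component geostrophic relations (x east, y north):
u_g = −(1/(fρ)) ∂P/∂y,  v_g = (1/(fρ)) ∂P/∂x
u_g = −(−2.5×10⁻³)/(1.24×10⁻⁴ × 1.05) = 19.3 m/s;  v_g = (0.61×10⁻³)/(1.24×10⁻⁴ × 1.05) = 4.70 m/s
|V_g| = √(u_g² + v_g²) = 19.8 m/s

20 m/s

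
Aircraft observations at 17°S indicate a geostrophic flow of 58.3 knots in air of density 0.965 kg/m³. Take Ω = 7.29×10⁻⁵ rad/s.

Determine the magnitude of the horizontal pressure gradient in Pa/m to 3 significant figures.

1.23×10⁻³ Pa/m

Coriolis parameter at 17°S:
f = 2Ω sin φ = 2 × 7.29×10⁻⁵ × sin 17° = 4.26×10⁻⁵ s⁻¹
Wind speed in SI: 58.3 knots = 30.0 m/s
Geostrophic balance rearranged: |∂P/∂n| = f ρ V_g
|∂P/∂n| = 4.26×10⁻⁵ × 0.965 × 30.0 = 1.23×10⁻³ Pa/m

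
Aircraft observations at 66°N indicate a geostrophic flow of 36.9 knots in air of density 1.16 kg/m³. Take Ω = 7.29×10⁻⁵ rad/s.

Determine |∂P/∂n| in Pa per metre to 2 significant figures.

Coriolis parameter at 66°N:
f = 2Ω sin φ = 2 × 7.29×10⁻⁵ × sin 66° = 1.33×10⁻⁴ s⁻¹
Wind speed in SI: 36.9 knots = 19.0 m/s
Geostrophic balance rearranged: |∂P/∂n| = f ρ V_g
|∂P/∂n| = 1.33×10⁻⁴ × 1.16 × 19.0 = 2.93×10⁻³ Pa/m

2.9×10⁻³ Pa/m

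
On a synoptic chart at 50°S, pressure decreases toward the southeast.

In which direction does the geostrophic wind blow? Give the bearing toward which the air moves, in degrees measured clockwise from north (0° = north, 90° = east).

045°

The pressure-gradient force points toward the southeast (bearing 135°).
Geostrophic balance: in the Southern Hemisphere the Coriolis force deflects motion to the left, so the geostrophic wind blows 90° to the left of the pressure-gradient force (low pressure on the right).
Rotating 135° by 90° counterclockwise gives 045° — the wind blows toward the northeast.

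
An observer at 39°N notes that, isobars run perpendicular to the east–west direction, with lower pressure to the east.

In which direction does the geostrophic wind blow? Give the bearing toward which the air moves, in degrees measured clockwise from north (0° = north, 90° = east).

The pressure-gradient force points toward the east (bearing 090°).
Geostrophic balance: in the Northern Hemisphere the Coriolis force deflects motion to the right, so the geostrophic wind blows 90° to the right of the pressure-gradient force (low pressure on the left).
Rotating 090° by 90° clockwise gives 180° — the wind blows toward the south.

180°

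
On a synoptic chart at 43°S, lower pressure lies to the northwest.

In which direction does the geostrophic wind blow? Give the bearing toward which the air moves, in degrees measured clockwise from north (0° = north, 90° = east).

The pressure-gradient force points toward the northwest (bearing 315°).
Geostrophic balance: in the Southern Hemisphere the Coriolis force deflects motion to the left, so the geostrophic wind blows 90° to the left of the pressure-gradient force (low pressure on the right).
Rotating 315° by 90° counterclockwise gives 225° — the wind blows toward the southwest.

225°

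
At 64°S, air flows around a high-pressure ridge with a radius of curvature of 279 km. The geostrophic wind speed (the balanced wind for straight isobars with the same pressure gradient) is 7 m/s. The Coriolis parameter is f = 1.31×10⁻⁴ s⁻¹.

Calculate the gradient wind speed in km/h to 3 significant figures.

Around a high, pressure-gradient force acts outward with centrifugal, so Coriolis balances both:
fV = (1/ρ)|∂P/∂n| + V²/R  →  V² − fR·V + fR·V_g = 0
With fR = 1.31×10⁻⁴ × 279×10³ m = 36.5 m/s:
V = [fR − √((fR)² − 4 fR V_g)]/2 = [36.5 − √(36.5² − 4×36.5×7)]/2 = 9.44 m/s
Supergeostrophic (V > V_g = 7 m/s), as expected around a high.
Converting: 9.44 m/s × 3.6 = 34.0 km/h

34.0 km/h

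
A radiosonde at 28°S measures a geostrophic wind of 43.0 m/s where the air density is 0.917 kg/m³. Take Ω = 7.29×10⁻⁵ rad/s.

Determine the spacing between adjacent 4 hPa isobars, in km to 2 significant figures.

Coriolis parameter at 28°S:
f = 2Ω sin φ = 2 × 7.29×10⁻⁵ × sin 28° = 6.84×10⁻⁵ s⁻¹
Geostrophic balance rearranged: |∂P/∂n| = f ρ V_g
|∂P/∂n| = 6.84×10⁻⁵ × 0.917 × 43.0 = 2.70×10⁻³ Pa/m
Isobar spacing: Δn = ΔP/|∂P/∂n| = 400 Pa / 2.70×10⁻³ Pa/m = 148202 m ≈ 150 km

150 km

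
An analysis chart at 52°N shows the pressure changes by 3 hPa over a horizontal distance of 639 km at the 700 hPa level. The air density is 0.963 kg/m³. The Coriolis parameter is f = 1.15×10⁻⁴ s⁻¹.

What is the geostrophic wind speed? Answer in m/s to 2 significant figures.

Pressure gradient: |∂P/∂n| = 300 Pa / 639000 m = 4.69×10⁻⁴ Pa/m
Geostrophic balance (pressure-gradient force = Coriolis force):
V_g = (1/(fρ)) |∂P/∂n| = 4.69×10⁻⁴ / (1.15×10⁻⁴ × 0.963) = 4.24 m/s

4.2 m/s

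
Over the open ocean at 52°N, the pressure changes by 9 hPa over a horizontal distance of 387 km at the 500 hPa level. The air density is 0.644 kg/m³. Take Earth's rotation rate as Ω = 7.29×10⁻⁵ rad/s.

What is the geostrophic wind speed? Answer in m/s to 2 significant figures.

31 m/s

Coriolis parameter at 52°N:
f = 2Ω sin φ = 2 × 7.29×10⁻⁵ × sin 52° = 1.15×10⁻⁴ s⁻¹
Pressure gradient: |∂P/∂n| = 900 Pa / 387000 m = 2.33×10⁻³ Pa/m
Geostrophic balance (pressure-gradient force = Coriolis force):
V_g = (1/(fρ)) |∂P/∂n| = 2.33×10⁻³ / (1.15×10⁻⁴ × 0.644) = 31.4 m/s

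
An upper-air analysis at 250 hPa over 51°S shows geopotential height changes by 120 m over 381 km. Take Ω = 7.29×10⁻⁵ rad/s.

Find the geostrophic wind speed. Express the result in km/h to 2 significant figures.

Coriolis parameter at 51°S:
f = 2Ω sin φ = 2 × 7.29×10⁻⁵ × sin 51° = 1.13×10⁻⁴ s⁻¹
Height gradient: |∂Z/∂n| = 120 m / 381000 m = 3.15×10⁻⁴
On a pressure surface, geostrophic balance gives V_g = (g/f)|∂Z/∂n|:
V_g = 9.81 × 3.15×10⁻⁴ / 1.13×10⁻⁴ = 27.3 m/s
Converting: 27.3 m/s × 3.6 = 98 km/h

98 km/h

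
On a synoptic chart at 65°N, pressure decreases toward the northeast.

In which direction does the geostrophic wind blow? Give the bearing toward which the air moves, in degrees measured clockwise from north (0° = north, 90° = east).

135°

The pressure-gradient force points toward the northeast (bearing 045°).
Geostrophic balance: in the Northern Hemisphere the Coriolis force deflects motion to the right, so the geostrophic wind blows 90° to the right of the pressure-gradient force (low pressure on the left).
Rotating 045° by 90° clockwise gives 135° — the wind blows toward the southeast.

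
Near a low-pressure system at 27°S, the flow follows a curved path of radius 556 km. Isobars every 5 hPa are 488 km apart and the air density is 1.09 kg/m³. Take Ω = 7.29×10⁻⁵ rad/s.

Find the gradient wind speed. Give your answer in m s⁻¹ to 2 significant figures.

11 m s⁻¹

Coriolis parameter at 27°S:
f = 2Ω sin φ = 2 × 7.29×10⁻⁵ × sin 27° = 6.62×10⁻⁵ s⁻¹
Pressure gradient: |∂P/∂n| = 500 Pa / 488000 m = 1.02×10⁻³ Pa/m
Geostrophic speed: V_g = |∂P/∂n|/(fρ) = 1.02×10⁻³/(6.62×10⁻⁵ × 1.09) = 14.2 m/s
Around a low, centrifugal force acts outward with Coriolis, so pressure-gradient force balances both:
(1/ρ)|∂P/∂n| = fV + V²/R  →  V² + fR·V − fR·V_g = 0
With fR = 6.62×10⁻⁵ × 556×10³ m = 36.8 m/s:
V = [−fR + √((fR)² + 4 fR V_g)]/2 = [−36.8 + √(36.8² + 4×36.8×14.2)]/2 = 10.9 m/s
Subgeostrophic (V < V_g = 14.2 m/s), as expected around a low.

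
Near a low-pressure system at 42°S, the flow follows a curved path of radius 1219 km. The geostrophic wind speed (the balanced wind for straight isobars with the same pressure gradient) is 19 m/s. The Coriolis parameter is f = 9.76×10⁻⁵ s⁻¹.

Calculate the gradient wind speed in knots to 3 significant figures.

Around a low, centrifugal force acts outward with Coriolis, so pressure-gradient force balances both:
(1/ρ)|∂P/∂n| = fV + V²/R  →  V² + fR·V − fR·V_g = 0
With fR = 9.76×10⁻⁵ × 1219×10³ m = 119 m/s:
V = [−fR + √((fR)² + 4 fR V_g)]/2 = [−119 + √(119² + 4×119×19)]/2 = 16.7 m/s
Subgeostrophic (V < V_g = 19 m/s), as expected around a low.
Converting: 16.7 m/s × 1.944 = 32.4 knots

32.4 knots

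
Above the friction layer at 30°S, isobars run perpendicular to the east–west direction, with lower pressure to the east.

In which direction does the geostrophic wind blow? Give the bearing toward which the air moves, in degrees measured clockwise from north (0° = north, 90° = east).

The pressure-gradient force points toward the east (bearing 090°).
Geostrophic balance: in the Southern Hemisphere the Coriolis force deflects motion to the left, so the geostrophic wind blows 90° to the left of the pressure-gradient force (low pressure on the right).
Rotating 090° by 90° counterclockwise gives 000° — the wind blows toward the north.

000°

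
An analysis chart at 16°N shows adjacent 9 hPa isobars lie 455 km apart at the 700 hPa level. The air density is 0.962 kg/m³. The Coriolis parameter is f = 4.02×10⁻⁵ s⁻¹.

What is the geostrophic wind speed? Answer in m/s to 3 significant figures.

51.1 m/s

Pressure gradient: |∂P/∂n| = 900 Pa / 455000 m = 1.98×10⁻³ Pa/m
Geostrophic balance (pressure-gradient force = Coriolis force):
V_g = (1/(fρ)) |∂P/∂n| = 1.98×10⁻³ / (4.02×10⁻⁵ × 0.962) = 51.1 m/s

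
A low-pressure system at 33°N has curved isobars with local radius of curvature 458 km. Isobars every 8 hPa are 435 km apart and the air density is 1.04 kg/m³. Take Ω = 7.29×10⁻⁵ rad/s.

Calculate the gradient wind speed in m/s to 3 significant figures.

15.6 m/s

Coriolis parameter at 33°N:
f = 2Ω sin φ = 2 × 7.29×10⁻⁵ × sin 33° = 7.94×10⁻⁵ s⁻¹
Pressure gradient: |∂P/∂n| = 800 Pa / 435000 m = 1.84×10⁻³ Pa/m
Geostrophic speed: V_g = |∂P/∂n|/(fρ) = 1.84×10⁻³/(7.94×10⁻⁵ × 1.04) = 22.3 m/s
Around a low, centrifugal force acts outward with Coriolis, so pressure-gradient force balances both:
(1/ρ)|∂P/∂n| = fV + V²/R  →  V² + fR·V − fR·V_g = 0
With fR = 7.94×10⁻⁵ × 458×10³ m = 36.4 m/s:
V = [−fR + √((fR)² + 4 fR V_g)]/2 = [−36.4 + √(36.4² + 4×36.4×22.3)]/2 = 15.6 m/s
Subgeostrophic (V < V_g = 22.3 m/s), as expected around a low.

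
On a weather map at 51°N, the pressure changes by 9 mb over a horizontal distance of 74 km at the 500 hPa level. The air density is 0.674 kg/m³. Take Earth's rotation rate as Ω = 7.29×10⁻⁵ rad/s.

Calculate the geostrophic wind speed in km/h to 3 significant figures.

573 km/h

Coriolis parameter at 51°N:
f = 2Ω sin φ = 2 × 7.29×10⁻⁵ × sin 51° = 1.13×10⁻⁴ s⁻¹
Pressure gradient: |∂P/∂n| = 900 Pa / 74000 m = 1.22×10⁻² Pa/m
Geostrophic balance (pressure-gradient force = Coriolis force):
V_g = (1/(fρ)) |∂P/∂n| = 1.22×10⁻² / (1.13×10⁻⁴ × 0.674) = 159 m/s
Converting: 159 m/s × 3.6 = 573 km/h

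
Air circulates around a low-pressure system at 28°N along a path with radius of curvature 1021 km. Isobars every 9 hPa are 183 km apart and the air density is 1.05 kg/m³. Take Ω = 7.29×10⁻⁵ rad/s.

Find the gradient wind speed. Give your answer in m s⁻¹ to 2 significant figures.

43 m s⁻¹

Coriolis parameter at 28°N:
f = 2Ω sin φ = 2 × 7.29×10⁻⁵ × sin 28° = 6.84×10⁻⁵ s⁻¹
Pressure gradient: |∂P/∂n| = 900 Pa / 183000 m = 4.92×10⁻³ Pa/m
Geostrophic speed: V_g = |∂P/∂n|/(fρ) = 4.92×10⁻³/(6.84×10⁻⁵ × 1.05) = 68.4 m/s
Around a low, centrifugal force acts outward with Coriolis, so pressure-gradient force balances both:
(1/ρ)|∂P/∂n| = fV + V²/R  →  V² + fR·V − fR·V_g = 0
With fR = 6.84×10⁻⁵ × 1021×10³ m = 69.9 m/s:
V = [−fR + √((fR)² + 4 fR V_g)]/2 = [−69.9 + √(69.9² + 4×69.9×68.4)]/2 = 42.5 m/s
Subgeostrophic (V < V_g = 68.4 m/s), as expected around a low.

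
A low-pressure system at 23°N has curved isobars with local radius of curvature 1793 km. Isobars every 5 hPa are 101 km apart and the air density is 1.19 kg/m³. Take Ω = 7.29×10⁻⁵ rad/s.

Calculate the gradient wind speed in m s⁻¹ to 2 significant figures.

Coriolis parameter at 23°N:
f = 2Ω sin φ = 2 × 7.29×10⁻⁵ × sin 23° = 5.70×10⁻⁵ s⁻¹
Pressure gradient: |∂P/∂n| = 500 Pa / 101000 m = 4.95×10⁻³ Pa/m
Geostrophic speed: V_g = |∂P/∂n|/(fρ) = 4.95×10⁻³/(5.70×10⁻⁵ × 1.19) = 73.0 m/s
Around a low, centrifugal force acts outward with Coriolis, so pressure-gradient force balances both:
(1/ρ)|∂P/∂n| = fV + V²/R  →  V² + fR·V − fR·V_g = 0
With fR = 5.70×10⁻⁵ × 1793×10³ m = 102 m/s:
V = [−fR + √((fR)² + 4 fR V_g)]/2 = [−102 + √(102² + 4×102×73)]/2 = 49.3 m/s
Subgeostrophic (V < V_g = 73 m/s), as expected around a low.

49 m s⁻¹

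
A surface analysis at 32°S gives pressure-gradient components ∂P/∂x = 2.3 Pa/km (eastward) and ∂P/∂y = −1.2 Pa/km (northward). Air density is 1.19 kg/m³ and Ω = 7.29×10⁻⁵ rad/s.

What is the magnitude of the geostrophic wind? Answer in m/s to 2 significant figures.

28 m/s

Coriolis parameter at 32°S:
f = 2Ω sin φ = 2 × 7.29×10⁻⁵ × sin 32° = 7.73×10⁻⁵ s⁻¹
In the Southern Hemisphere f is negative: f = −7.73×10⁻⁵ s⁻¹.
Component geostrophic relations (x east, y north):
u_g = −(1/(fρ)) ∂P/∂y,  v_g = (1/(fρ)) ∂P/∂x
u_g = −(−1.2×10⁻³)/(−7.73×10⁻⁵ × 1.19) = −13.1 m/s;  v_g = (2.3×10⁻³)/(−7.73×10⁻⁵ × 1.19) = −25.0 m/s
|V_g| = √(u_g² + v_g²) = 28.2 m/s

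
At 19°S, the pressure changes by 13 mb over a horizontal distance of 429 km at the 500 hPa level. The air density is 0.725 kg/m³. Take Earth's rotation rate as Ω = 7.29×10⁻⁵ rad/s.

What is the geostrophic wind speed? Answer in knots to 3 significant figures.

Coriolis parameter at 19°S:
f = 2Ω sin φ = 2 × 7.29×10⁻⁵ × sin 19° = 4.75×10⁻⁵ s⁻¹
Pressure gradient: |∂P/∂n| = 1300 Pa / 429000 m = 3.03×10⁻³ Pa/m
Geostrophic balance (pressure-gradient force = Coriolis force):
V_g = (1/(fρ)) |∂P/∂n| = 3.03×10⁻³ / (4.75×10⁻⁵ × 0.725) = 88.1 m/s
Converting: 88.1 m/s × 1.944 = 171 knots

171 knots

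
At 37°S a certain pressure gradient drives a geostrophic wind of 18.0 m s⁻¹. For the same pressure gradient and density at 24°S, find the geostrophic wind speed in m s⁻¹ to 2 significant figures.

With the same pressure gradient and density, V_g ∝ 1/f ∝ 1/sin φ.
V₂ = V₁ · sin φ₁ / sin φ₂ = 18.0 × sin 37° / sin 24°
V₂ = 18.0 × 0.6018/0.4067 = 27 m s⁻¹

27 m s⁻¹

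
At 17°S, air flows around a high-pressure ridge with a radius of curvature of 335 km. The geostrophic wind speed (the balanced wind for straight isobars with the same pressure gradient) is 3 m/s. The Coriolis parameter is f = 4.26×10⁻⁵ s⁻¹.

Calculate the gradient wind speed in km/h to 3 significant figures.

Around a high, pressure-gradient force acts outward with centrifugal, so Coriolis balances both:
fV = (1/ρ)|∂P/∂n| + V²/R  →  V² − fR·V + fR·V_g = 0
With fR = 4.26×10⁻⁵ × 335×10³ m = 14.3 m/s:
V = [fR − √((fR)² − 4 fR V_g)]/2 = [14.3 − √(14.3² − 4×14.3×3)]/2 = 4.29 m/s
Supergeostrophic (V > V_g = 3 m/s), as expected around a high.
Converting: 4.29 m/s × 3.6 = 15.4 km/h

15.4 km/h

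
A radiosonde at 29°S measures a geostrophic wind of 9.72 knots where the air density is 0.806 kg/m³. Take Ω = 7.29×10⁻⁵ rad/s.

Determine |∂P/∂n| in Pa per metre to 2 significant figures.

2.8×10⁻⁴ Pa/m

Coriolis parameter at 29°S:
f = 2Ω sin φ = 2 × 7.29×10⁻⁵ × sin 29° = 7.07×10⁻⁵ s⁻¹
Wind speed in SI: 9.72 knots = 5.00 m/s
Geostrophic balance rearranged: |∂P/∂n| = f ρ V_g
|∂P/∂n| = 7.07×10⁻⁵ × 0.806 × 5.00 = 2.85×10⁻⁴ Pa/m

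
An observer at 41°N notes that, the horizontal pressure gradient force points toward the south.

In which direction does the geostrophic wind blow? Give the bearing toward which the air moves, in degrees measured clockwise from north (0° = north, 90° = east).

270°

The pressure-gradient force points toward the south (bearing 180°).
Geostrophic balance: in the Northern Hemisphere the Coriolis force deflects motion to the right, so the geostrophic wind blows 90° to the right of the pressure-gradient force (low pressure on the left).
Rotating 180° by 90° clockwise gives 270° — the wind blows toward the west.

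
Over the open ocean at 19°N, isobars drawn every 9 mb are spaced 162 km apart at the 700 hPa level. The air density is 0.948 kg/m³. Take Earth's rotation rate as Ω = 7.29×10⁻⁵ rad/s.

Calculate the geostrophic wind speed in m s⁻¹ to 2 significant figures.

Coriolis parameter at 19°N:
f = 2Ω sin φ = 2 × 7.29×10⁻⁵ × sin 19° = 4.75×10⁻⁵ s⁻¹
Pressure gradient: |∂P/∂n| = 900 Pa / 162000 m = 5.56×10⁻³ Pa/m
Geostrophic balance (pressure-gradient force = Coriolis force):
V_g = (1/(fρ)) |∂P/∂n| = 5.56×10⁻³ / (4.75×10⁻⁵ × 0.948) = 123 m/s

120 m s⁻¹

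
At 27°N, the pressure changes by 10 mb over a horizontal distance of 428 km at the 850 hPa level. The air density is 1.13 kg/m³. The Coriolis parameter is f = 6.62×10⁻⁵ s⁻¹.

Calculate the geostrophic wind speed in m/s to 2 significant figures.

Pressure gradient: |∂P/∂n| = 1000 Pa / 428000 m = 2.34×10⁻³ Pa/m
Geostrophic balance (pressure-gradient force = Coriolis force):
V_g = (1/(fρ)) |∂P/∂n| = 2.34×10⁻³ / (6.62×10⁻⁵ × 1.13) = 31.2 m/s

31 m/s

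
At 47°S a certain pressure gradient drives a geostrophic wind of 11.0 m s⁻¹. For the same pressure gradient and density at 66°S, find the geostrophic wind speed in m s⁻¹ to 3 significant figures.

With the same pressure gradient and density, V_g ∝ 1/f ∝ 1/sin φ.
V₂ = V₁ · sin φ₁ / sin φ₂ = 11.0 × sin 47° / sin 66°
V₂ = 11.0 × 0.7314/0.9135 = 8.81 m s⁻¹

8.81 m s⁻¹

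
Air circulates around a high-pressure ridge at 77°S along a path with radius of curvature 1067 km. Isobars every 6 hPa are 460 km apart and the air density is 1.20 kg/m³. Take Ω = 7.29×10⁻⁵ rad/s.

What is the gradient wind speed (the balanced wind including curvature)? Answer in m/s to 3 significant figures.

8.08 m/s

Coriolis parameter at 77°S:
f = 2Ω sin φ = 2 × 7.29×10⁻⁵ × sin 77° = 1.42×10⁻⁴ s⁻¹
Pressure gradient: |∂P/∂n| = 600 Pa / 460000 m = 1.30×10⁻³ Pa/m
Geostrophic speed: V_g = |∂P/∂n|/(fρ) = 1.30×10⁻³/(1.42×10⁻⁴ × 1.20) = 7.65 m/s
Around a high, pressure-gradient force acts outward with centrifugal, so Coriolis balances both:
fV = (1/ρ)|∂P/∂n| + V²/R  →  V² − fR·V + fR·V_g = 0
With fR = 1.42×10⁻⁴ × 1067×10³ m = 152 m/s:
V = [fR − √((fR)² − 4 fR V_g)]/2 = [152 − √(152² − 4×152×7.65)]/2 = 8.08 m/s
Supergeostrophic (V > V_g = 7.65 m/s), as expected around a high.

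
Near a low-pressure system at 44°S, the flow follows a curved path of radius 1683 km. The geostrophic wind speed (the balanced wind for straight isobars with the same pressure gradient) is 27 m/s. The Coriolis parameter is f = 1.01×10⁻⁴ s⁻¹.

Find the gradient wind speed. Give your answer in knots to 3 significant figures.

Around a low, centrifugal force acts outward with Coriolis, so pressure-gradient force balances both:
(1/ρ)|∂P/∂n| = fV + V²/R  →  V² + fR·V − fR·V_g = 0
With fR = 1.01×10⁻⁴ × 1683×10³ m = 170 m/s:
V = [−fR + √((fR)² + 4 fR V_g)]/2 = [−170 + √(170² + 4×170×27)]/2 = 23.7 m/s
Subgeostrophic (V < V_g = 27 m/s), as expected around a low.
Converting: 23.7 m/s × 1.944 = 46.1 knots

46.1 knots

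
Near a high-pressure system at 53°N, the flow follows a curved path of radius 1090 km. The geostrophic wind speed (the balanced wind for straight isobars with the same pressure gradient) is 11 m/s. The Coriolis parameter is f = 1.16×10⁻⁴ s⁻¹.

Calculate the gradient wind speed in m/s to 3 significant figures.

Around a high, pressure-gradient force acts outward with centrifugal, so Coriolis balances both:
fV = (1/ρ)|∂P/∂n| + V²/R  →  V² − fR·V + fR·V_g = 0
With fR = 1.16×10⁻⁴ × 1090×10³ m = 126 m/s:
V = [fR − √((fR)² − 4 fR V_g)]/2 = [126 − √(126² − 4×126×11)]/2 = 12.2 m/s
Supergeostrophic (V > V_g = 11 m/s), as expected around a high.

12.2 m/s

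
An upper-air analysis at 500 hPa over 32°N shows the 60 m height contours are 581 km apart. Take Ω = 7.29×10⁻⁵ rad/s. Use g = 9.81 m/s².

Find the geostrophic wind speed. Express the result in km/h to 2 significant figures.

Coriolis parameter at 32°N:
f = 2Ω sin φ = 2 × 7.29×10⁻⁵ × sin 32° = 7.73×10⁻⁵ s⁻¹
Height gradient: |∂Z/∂n| = 60 m / 581000 m = 1.03×10⁻⁴
On a pressure surface, geostrophic balance gives V_g = (g/f)|∂Z/∂n|:
V_g = 9.81 × 1.03×10⁻⁴ / 7.73×10⁻⁵ = 13.1 m/s
Converting: 13.1 m/s × 3.6 = 47 km/h

47 km/h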